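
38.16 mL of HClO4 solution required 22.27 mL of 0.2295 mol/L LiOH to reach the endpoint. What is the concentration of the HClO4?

n(LiOH) delivered = 0.2295 x 0.02227 = 0.005111 mol.
For a 1:1 reaction, n(HClO4) = 0.005111 mol.
[HClO4] = 0.005111 mol / 0.03816 L = 0.134 M.

0.134 M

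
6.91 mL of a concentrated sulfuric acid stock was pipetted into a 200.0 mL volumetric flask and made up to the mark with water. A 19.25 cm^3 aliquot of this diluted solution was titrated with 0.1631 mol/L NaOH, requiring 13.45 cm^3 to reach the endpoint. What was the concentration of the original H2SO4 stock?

n(NaOH) = 0.1631 x 0.01345 = 0.002194 mol.
n(H2SO4) in the aliquot = 0.002194 x 1/2 = 0.001097 mol.
[diluted H2SO4] = 0.001097 / 0.01925 = 0.05698 M.
Dilution factor = 200.0/6.910 = 28.94, so [stock] = 0.05698 x 28.94 = 1.65 M.

1.65 M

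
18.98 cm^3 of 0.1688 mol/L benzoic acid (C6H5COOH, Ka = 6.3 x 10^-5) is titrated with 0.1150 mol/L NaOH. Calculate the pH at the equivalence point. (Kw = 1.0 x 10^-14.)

n(C6H5COOH) = 0.1688 x 0.01898 = 0.003204 mol; V(NaOH) at equivalence = 0.003204/0.1150 = 0.02786 L.
At equivalence all the acid is converted to C6H5COO-; total volume = 0.01898 + 0.02786 = 0.04684 L, so [C6H5COO-] = 0.003204/0.04684 = 0.06840 M.
Kb = Kw/Ka = 1.0e-14 / 6.3 x 10^-5 = 1.59e-10.
[OH^-] = sqrt(Kb x [C6H5COO-]) = sqrt(1.59e-10 x 0.06840) = 3.30e-6 M.
pOH = 5.48, so pH = 14.00 - 5.48 = 8.52.

8.52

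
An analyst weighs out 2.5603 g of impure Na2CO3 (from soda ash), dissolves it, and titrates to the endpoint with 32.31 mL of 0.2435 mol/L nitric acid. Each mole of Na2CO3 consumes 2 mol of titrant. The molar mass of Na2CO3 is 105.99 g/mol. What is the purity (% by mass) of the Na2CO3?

16.3%

n(HNO3) = 0.2435 x 0.03231 = 0.007867 mol.
n(Na2CO3) = 0.007867 / 2 = 0.003934 mol.
mass of Na2CO3 = 0.003934 x 105.99 = 0.4169 g.
% purity = 0.4169 / 2.5603 x 100 = 16.3%.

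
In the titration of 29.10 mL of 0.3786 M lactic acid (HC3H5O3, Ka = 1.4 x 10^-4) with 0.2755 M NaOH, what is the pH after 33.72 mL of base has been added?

4.58

Initial n(HC3H5O3) = 0.3786 x 0.02910 = 0.01102 mol.
n(NaOH) added = 0.2755 x 0.03372 = 0.009290 mol, converting that many moles of HC3H5O3 to C3H5O3-.
Remaining n(HC3H5O3) = 0.001727 mol; n(C3H5O3-) = 0.009290 mol.
By Henderson-Hasselbalch, pH = pKa + log([A^-]/[HA]) = 3.85 + log(0.009290/0.001727) = 3.85 + (+0.73) = 4.58.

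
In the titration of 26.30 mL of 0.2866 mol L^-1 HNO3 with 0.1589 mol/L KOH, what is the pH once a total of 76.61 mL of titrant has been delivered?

12.65

n(acid) = 0.2866 x 0.02630 = 0.007538 mol; n(KOH) added = 0.1589 x 0.07661 = 0.01217 mol.
Base is in excess by 0.01217 - 0.007538 = 0.004636 mol in a total volume of 0.1029 L.
[OH^-] = 0.004636/0.1029 = 0.04505 M, so pOH = 1.35 and pH = 14.00 - 1.35 = 12.65.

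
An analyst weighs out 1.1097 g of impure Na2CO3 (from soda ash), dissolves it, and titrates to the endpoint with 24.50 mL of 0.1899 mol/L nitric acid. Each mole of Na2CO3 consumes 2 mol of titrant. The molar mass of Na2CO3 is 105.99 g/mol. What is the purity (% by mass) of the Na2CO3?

n(HNO3) = 0.1899 x 0.02450 = 0.004653 mol.
n(Na2CO3) = 0.004653 / 2 = 0.002326 mol.
mass of Na2CO3 = 0.002326 x 105.99 = 0.2466 g.
% purity = 0.2466 / 1.1097 x 100 = 22.2%.

22.2%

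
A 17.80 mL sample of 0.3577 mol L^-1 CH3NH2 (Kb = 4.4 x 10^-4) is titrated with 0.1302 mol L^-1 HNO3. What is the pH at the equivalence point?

n(CH3NH2) = 0.3577 x 0.01780 = 0.006367 mol; V(HNO3) at equivalence = 0.006367/0.1302 = 0.04890 L.
At equivalence the base is fully converted to CH3NH3+; total volume = 0.06670 L, so [CH3NH3+] = 0.006367/0.06670 = 0.09546 M.
Ka(CH3NH3+) = Kw/Kb = 1.0e-14 / 4.4 x 10^-4 = 2.27e-11.
[H^+] = sqrt(Ka x [CH3NH3+]) = sqrt(2.27e-11 x 0.09546) = 1.47e-6 M.
pH = -log(1.47e-6) = 5.83.

5.83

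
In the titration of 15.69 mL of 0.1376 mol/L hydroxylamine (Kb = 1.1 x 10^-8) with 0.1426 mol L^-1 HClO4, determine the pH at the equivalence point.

n(NH2OH) = 0.1376 x 0.01569 = 0.002159 mol; V(HClO4) at equivalence = 0.002159/0.1426 = 0.01514 L.
At equivalence the base is fully converted to NH3OH+; total volume = 0.03083 L, so [NH3OH+] = 0.002159/0.03083 = 0.07003 M.
Ka(NH3OH+) = Kw/Kb = 1.0e-14 / 1.1 x 10^-8 = 9.09e-7.
[H^+] = sqrt(Ka x [NH3OH+]) = sqrt(9.09e-7 x 0.07003) = 0.000252 M.
pH = -log(0.000252) = 3.60.

3.60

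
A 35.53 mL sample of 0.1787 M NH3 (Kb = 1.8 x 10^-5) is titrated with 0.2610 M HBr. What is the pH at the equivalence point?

5.11

n(NH3) = 0.1787 x 0.03553 = 0.006349 mol; V(HBr) at equivalence = 0.006349/0.2610 = 0.02433 L.
At equivalence the base is fully converted to NH4+; total volume = 0.05986 L, so [NH4+] = 0.006349/0.05986 = 0.1061 M.
Ka(NH4+) = Kw/Kb = 1.0e-14 / 1.8 x 10^-5 = 5.56e-10.
[H^+] = sqrt(Ka x [NH4+]) = sqrt(5.56e-10 x 0.1061) = 7.68e-6 M.
pH = -log(7.68e-6) = 5.11.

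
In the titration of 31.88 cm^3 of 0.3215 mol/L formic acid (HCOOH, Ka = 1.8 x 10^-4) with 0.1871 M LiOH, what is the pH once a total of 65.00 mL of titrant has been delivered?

n(acid) = 0.3215 x 0.03188 = 0.01025 mol; n(LiOH) added = 0.1871 x 0.06500 = 0.01216 mol.
Base is in excess by 0.01216 - 0.01025 = 0.001912 mol in a total volume of 0.09688 L.
[OH^-] = 0.001912/0.09688 = 0.01974 M, so pOH = 1.70 and pH = 14.00 - 1.70 = 12.30.

12.30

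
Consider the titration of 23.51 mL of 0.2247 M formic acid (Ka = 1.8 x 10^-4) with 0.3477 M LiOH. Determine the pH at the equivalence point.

8.44

n(HCOOH) = 0.2247 x 0.02351 = 0.005283 mol; V(LiOH) at equivalence = 0.005283/0.3477 = 0.01519 L.
At equivalence all the acid is converted to HCOO-; total volume = 0.02351 + 0.01519 = 0.03870 L, so [HCOO-] = 0.005283/0.03870 = 0.1365 M.
Kb = Kw/Ka = 1.0e-14 / 1.8 x 10^-4 = 5.56e-11.
[OH^-] = sqrt(Kb x [HCOO-]) = sqrt(5.56e-11 x 0.1365) = 2.75e-6 M.
pOH = 5.56, so pH = 14.00 - 5.56 = 8.44.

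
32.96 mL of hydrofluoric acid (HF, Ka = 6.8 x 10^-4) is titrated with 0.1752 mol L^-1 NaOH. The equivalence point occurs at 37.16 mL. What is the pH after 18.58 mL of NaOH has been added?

18.58 mL is exactly half the equivalence volume (37.16/2), i.e. the half-equivalence point.
There, n(HA) = n(A^-), so pH = pKa = -log(6.8 x 10^-4) = 3.17.

3.17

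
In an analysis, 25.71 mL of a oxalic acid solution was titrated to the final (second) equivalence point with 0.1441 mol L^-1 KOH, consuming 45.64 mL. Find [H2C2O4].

0.128 M

n(KOH) = 0.1441 x 0.04564 = 0.006577 mol.
At the final (second) equivalence point, 2 mol OH^- react per mol H2C2O4, so n(H2C2O4) = 0.006577 / 2 = 0.003288 mol.
[H2C2O4] = 0.003288 / 0.02571 L = 0.128 M.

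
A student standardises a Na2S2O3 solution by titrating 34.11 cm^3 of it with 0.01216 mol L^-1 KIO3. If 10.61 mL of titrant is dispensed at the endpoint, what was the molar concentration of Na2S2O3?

n(KIO3) = 0.01216 x 0.01061 = 0.0001290 mol.
From the balanced equation, 1 mol KIO3 reacts with 6 mol Na2S2O3, so n(Na2S2O3) = 0.0001290 x 6/1 = 0.0007741 mol.
[Na2S2O3] = 0.0007741 / 0.03411 L = 0.0227 M.

0.0227 M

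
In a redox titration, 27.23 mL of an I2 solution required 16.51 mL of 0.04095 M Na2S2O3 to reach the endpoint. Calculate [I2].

0.0124 M

n(Na2S2O3) = 0.04095 x 0.01651 = 0.0006761 mol.
From the balanced equation, 2 mol Na2S2O3 reacts with 1 mol I2, so n(I2) = 0.0006761 x 1/2 = 0.0003380 mol.
[I2] = 0.0003380 / 0.02723 L = 0.0124 M.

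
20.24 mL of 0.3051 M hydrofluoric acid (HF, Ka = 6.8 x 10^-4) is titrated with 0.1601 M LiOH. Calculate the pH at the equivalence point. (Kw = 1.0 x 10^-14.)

n(HF) = 0.3051 x 0.02024 = 0.006175 mol; V(LiOH) at equivalence = 0.006175/0.1601 = 0.03857 L.
At equivalence all the acid is converted to F-; total volume = 0.02024 + 0.03857 = 0.05881 L, so [F-] = 0.006175/0.05881 = 0.1050 M.
Kb = Kw/Ka = 1.0e-14 / 6.8 x 10^-4 = 1.47e-11.
[OH^-] = sqrt(Kb x [F-]) = sqrt(1.47e-11 x 0.1050) = 1.24e-6 M.
pOH = 5.91, so pH = 14.00 - 5.91 = 8.09.

8.09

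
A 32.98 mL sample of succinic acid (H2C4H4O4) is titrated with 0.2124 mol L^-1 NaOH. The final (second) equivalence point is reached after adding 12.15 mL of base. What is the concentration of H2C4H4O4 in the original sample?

n(NaOH) = 0.2124 x 0.01215 = 0.002581 mol.
At the final (second) equivalence point, 2 mol OH^- react per mol H2C4H4O4, so n(H2C4H4O4) = 0.002581 / 2 = 0.001290 mol.
[H2C4H4O4] = 0.001290 / 0.03298 L = 0.0391 M.

0.0391 M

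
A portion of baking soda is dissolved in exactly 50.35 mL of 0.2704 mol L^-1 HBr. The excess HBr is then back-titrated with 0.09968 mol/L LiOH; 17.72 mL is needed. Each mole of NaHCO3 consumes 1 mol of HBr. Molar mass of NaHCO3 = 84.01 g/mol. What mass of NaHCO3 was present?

0.995 g

Total n(HBr) added = 0.2704 x 0.05035 = 0.01361 mol.
n(LiOH) used = 0.09968 x 0.01772 = 0.001766 mol, which equals the excess n(HBr).
So n(HBr) consumed by the sample = 0.01361 - 0.001766 = 0.01185 mol.
n(NaHCO3) = 0.01185 / 1 = 0.01185 mol.
mass = 0.01185 mol x 84.01 g/mol = 0.995 g.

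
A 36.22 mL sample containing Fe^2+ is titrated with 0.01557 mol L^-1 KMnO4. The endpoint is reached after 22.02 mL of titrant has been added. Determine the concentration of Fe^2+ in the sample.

n(KMnO4) = 0.01557 x 0.02202 = 0.0003429 mol.
From the balanced equation, 1 mol KMnO4 reacts with 5 mol Fe^2+, so n(Fe^2+) = 0.0003429 x 5/1 = 0.001714 mol.
[Fe^2+] = 0.001714 / 0.03622 L = 0.0473 M.

0.0473 M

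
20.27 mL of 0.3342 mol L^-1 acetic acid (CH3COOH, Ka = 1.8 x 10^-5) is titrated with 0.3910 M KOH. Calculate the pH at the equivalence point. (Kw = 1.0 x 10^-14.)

9.00

n(CH3COOH) = 0.3342 x 0.02027 = 0.006774 mol; V(KOH) at equivalence = 0.006774/0.3910 = 0.01733 L.
At equivalence all the acid is converted to CH3COO-; total volume = 0.02027 + 0.01733 = 0.03760 L, so [CH3COO-] = 0.006774/0.03760 = 0.1802 M.
Kb = Kw/Ka = 1.0e-14 / 1.8 x 10^-5 = 5.56e-10.
[OH^-] = sqrt(Kb x [CH3COO-]) = sqrt(5.56e-10 x 0.1802) = 1.00e-5 M.
pOH = 5.00, so pH = 14.00 - 5.00 = 9.00.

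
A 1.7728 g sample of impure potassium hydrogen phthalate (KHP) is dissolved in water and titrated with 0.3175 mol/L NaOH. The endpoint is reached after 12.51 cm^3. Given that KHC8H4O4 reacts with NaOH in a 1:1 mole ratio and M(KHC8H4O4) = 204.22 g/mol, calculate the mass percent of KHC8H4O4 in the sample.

45.8%

n(NaOH) = 0.3175 x 0.01251 = 0.003972 mol.
n(KHC8H4O4) = 0.003972 / 1 = 0.003972 mol.
mass of KHC8H4O4 = 0.003972 x 204.22 = 0.8111 g.
% purity = 0.8111 / 1.7728 x 100 = 45.8%.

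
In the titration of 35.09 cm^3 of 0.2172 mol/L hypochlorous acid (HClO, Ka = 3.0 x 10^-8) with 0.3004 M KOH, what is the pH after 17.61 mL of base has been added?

7.88

Initial n(HClO) = 0.2172 x 0.03509 = 0.007622 mol.
n(KOH) added = 0.3004 x 0.01761 = 0.005290 mol, converting that many moles of HClO to ClO-.
Remaining n(HClO) = 0.002332 mol; n(ClO-) = 0.005290 mol.
By Henderson-Hasselbalch, pH = pKa + log([A^-]/[HA]) = 7.52 + log(0.005290/0.002332) = 7.52 + (+0.36) = 7.88.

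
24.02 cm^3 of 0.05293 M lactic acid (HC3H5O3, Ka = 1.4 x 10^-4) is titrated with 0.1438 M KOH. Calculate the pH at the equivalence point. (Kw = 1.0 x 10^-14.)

8.22

n(HC3H5O3) = 0.05293 x 0.02402 = 0.001271 mol; V(KOH) at equivalence = 0.001271/0.1438 = 0.008841 L.
At equivalence all the acid is converted to C3H5O3-; total volume = 0.02402 + 0.008841 = 0.03286 L, so [C3H5O3-] = 0.001271/0.03286 = 0.03869 M.
Kb = Kw/Ka = 1.0e-14 / 1.4 x 10^-4 = 7.14e-11.
[OH^-] = sqrt(Kb x [C3H5O3-]) = sqrt(7.14e-11 x 0.03869) = 1.66e-6 M.
pOH = 5.78, so pH = 14.00 - 5.78 = 8.22.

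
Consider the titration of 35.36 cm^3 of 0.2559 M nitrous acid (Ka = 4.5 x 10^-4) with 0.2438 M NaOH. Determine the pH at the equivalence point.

n(HNO2) = 0.2559 x 0.03536 = 0.009049 mol; V(NaOH) at equivalence = 0.009049/0.2438 = 0.03711 L.
At equivalence all the acid is converted to NO2-; total volume = 0.03536 + 0.03711 = 0.07247 L, so [NO2-] = 0.009049/0.07247 = 0.1249 M.
Kb = Kw/Ka = 1.0e-14 / 4.5 x 10^-4 = 2.22e-11.
[OH^-] = sqrt(Kb x [NO2-]) = sqrt(2.22e-11 x 0.1249) = 1.67e-6 M.
pOH = 5.78, so pH = 14.00 - 5.78 = 8.22.

8.22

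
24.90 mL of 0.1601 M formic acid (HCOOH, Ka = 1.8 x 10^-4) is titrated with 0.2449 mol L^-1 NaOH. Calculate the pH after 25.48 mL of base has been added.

n(acid) = 0.1601 x 0.02490 = 0.003986 mol; n(NaOH) added = 0.2449 x 0.02548 = 0.006240 mol.
Base is in excess by 0.006240 - 0.003986 = 0.002254 mol in a total volume of 0.05038 L.
[OH^-] = 0.002254/0.05038 = 0.04473 M, so pOH = 1.35 and pH = 14.00 - 1.35 = 12.65.

12.65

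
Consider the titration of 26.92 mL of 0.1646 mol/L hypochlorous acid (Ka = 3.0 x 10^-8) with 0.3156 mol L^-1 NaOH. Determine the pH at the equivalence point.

10.28

n(HClO) = 0.1646 x 0.02692 = 0.004431 mol; V(NaOH) at equivalence = 0.004431/0.3156 = 0.01404 L.
At equivalence all the acid is converted to ClO-; total volume = 0.02692 + 0.01404 = 0.04096 L, so [ClO-] = 0.004431/0.04096 = 0.1082 M.
Kb = Kw/Ka = 1.0e-14 / 3.0 x 10^-8 = 3.33e-7.
[OH^-] = sqrt(Kb x [ClO-]) = sqrt(3.33e-7 x 0.1082) = 0.000190 M.
pOH = 3.72, so pH = 14.00 - 3.72 = 10.28.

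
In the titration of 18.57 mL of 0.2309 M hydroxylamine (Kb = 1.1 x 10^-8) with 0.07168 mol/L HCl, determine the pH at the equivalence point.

n(NH2OH) = 0.2309 x 0.01857 = 0.004288 mol; V(HCl) at equivalence = 0.004288/0.07168 = 0.05982 L.
At equivalence the base is fully converted to NH3OH+; total volume = 0.07839 L, so [NH3OH+] = 0.004288/0.07839 = 0.05470 M.
Ka(NH3OH+) = Kw/Kb = 1.0e-14 / 1.1 x 10^-8 = 9.09e-7.
[H^+] = sqrt(Ka x [NH3OH+]) = sqrt(9.09e-7 x 0.05470) = 0.000223 M.
pH = -log(0.000223) = 3.65.

3.65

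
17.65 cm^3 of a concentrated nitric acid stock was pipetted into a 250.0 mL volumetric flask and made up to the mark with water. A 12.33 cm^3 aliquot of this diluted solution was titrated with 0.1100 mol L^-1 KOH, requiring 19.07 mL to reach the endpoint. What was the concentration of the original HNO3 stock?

2.41 M

n(KOH) = 0.1100 x 0.01907 = 0.002098 mol.
n(HNO3) in the aliquot = 0.002098 mol.
[diluted HNO3] = 0.002098 / 0.01233 = 0.1701 M.
Dilution factor = 250.0/17.65 = 14.16, so [stock] = 0.1701 x 14.16 = 2.41 M.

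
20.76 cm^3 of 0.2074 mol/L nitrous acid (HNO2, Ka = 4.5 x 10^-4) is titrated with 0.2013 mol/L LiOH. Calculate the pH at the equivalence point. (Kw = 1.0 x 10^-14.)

n(HNO2) = 0.2074 x 0.02076 = 0.004306 mol; V(LiOH) at equivalence = 0.004306/0.2013 = 0.02139 L.
At equivalence all the acid is converted to NO2-; total volume = 0.02076 + 0.02139 = 0.04215 L, so [NO2-] = 0.004306/0.04215 = 0.1022 M.
Kb = Kw/Ka = 1.0e-14 / 4.5 x 10^-4 = 2.22e-11.
[OH^-] = sqrt(Kb x [NO2-]) = sqrt(2.22e-11 x 0.1022) = 1.51e-6 M.
pOH = 5.82, so pH = 14.00 - 5.82 = 8.18.

8.18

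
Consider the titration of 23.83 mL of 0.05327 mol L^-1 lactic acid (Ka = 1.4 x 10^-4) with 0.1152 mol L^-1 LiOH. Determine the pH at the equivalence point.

8.21

n(HC3H5O3) = 0.05327 x 0.02383 = 0.001269 mol; V(LiOH) at equivalence = 0.001269/0.1152 = 0.01102 L.
At equivalence all the acid is converted to C3H5O3-; total volume = 0.02383 + 0.01102 = 0.03485 L, so [C3H5O3-] = 0.001269/0.03485 = 0.03643 M.
Kb = Kw/Ka = 1.0e-14 / 1.4 x 10^-4 = 7.14e-11.
[OH^-] = sqrt(Kb x [C3H5O3-]) = sqrt(7.14e-11 x 0.03643) = 1.61e-6 M.
pOH = 5.79, so pH = 14.00 - 5.79 = 8.21.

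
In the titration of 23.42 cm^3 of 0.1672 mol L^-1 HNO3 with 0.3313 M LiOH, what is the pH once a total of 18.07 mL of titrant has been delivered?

12.70

n(acid) = 0.1672 x 0.02342 = 0.003916 mol; n(LiOH) added = 0.3313 x 0.01807 = 0.005987 mol.
Base is in excess by 0.005987 - 0.003916 = 0.002071 mol in a total volume of 0.04149 L.
[OH^-] = 0.002071/0.04149 = 0.04991 M, so pOH = 1.30 and pH = 14.00 - 1.30 = 12.70.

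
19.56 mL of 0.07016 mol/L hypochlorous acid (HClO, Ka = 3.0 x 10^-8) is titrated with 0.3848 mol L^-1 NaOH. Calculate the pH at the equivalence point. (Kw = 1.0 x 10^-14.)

10.15

n(HClO) = 0.07016 x 0.01956 = 0.001372 mol; V(NaOH) at equivalence = 0.001372/0.3848 = 0.003566 L.
At equivalence all the acid is converted to ClO-; total volume = 0.01956 + 0.003566 = 0.02313 L, so [ClO-] = 0.001372/0.02313 = 0.05934 M.
Kb = Kw/Ka = 1.0e-14 / 3.0 x 10^-8 = 3.33e-7.
[OH^-] = sqrt(Kb x [ClO-]) = sqrt(3.33e-7 x 0.05934) = 0.000141 M.
pOH = 3.85, so pH = 14.00 - 3.85 = 10.15.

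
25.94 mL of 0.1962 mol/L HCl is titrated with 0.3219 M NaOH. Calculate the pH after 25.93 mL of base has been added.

12.80

n(acid) = 0.1962 x 0.02594 = 0.005089 mol; n(NaOH) added = 0.3219 x 0.02593 = 0.008347 mol.
Base is in excess by 0.008347 - 0.005089 = 0.003257 mol in a total volume of 0.05187 L.
[OH^-] = 0.003257/0.05187 = 0.06280 M, so pOH = 1.20 and pH = 14.00 - 1.20 = 12.80.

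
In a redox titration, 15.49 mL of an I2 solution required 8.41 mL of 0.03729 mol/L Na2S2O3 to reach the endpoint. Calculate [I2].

0.0101 M

n(Na2S2O3) = 0.03729 x 0.008410 = 0.0003136 mol.
From the balanced equation, 2 mol Na2S2O3 reacts with 1 mol I2, so n(I2) = 0.0003136 x 1/2 = 0.0001568 mol.
[I2] = 0.0001568 / 0.01549 L = 0.0101 M.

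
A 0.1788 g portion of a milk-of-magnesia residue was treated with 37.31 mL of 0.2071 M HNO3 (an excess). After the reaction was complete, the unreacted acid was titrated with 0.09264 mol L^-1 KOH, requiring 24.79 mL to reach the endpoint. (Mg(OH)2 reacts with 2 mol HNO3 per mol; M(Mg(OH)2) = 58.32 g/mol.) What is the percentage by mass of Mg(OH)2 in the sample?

Total n(HNO3) added = 0.2071 x 0.03731 = 0.007727 mol.
n(KOH) used = 0.09264 x 0.02479 = 0.002297 mol, which equals the excess n(HNO3).
So n(HNO3) consumed by the sample = 0.007727 - 0.002297 = 0.005430 mol.
n(Mg(OH)2) = 0.005430 / 2 = 0.002715 mol.
mass Mg(OH)2 = 0.002715 x 58.32 = 0.1583 g, so %Mg(OH)2 = 0.1583/0.1788 x 100 = 88.6%.

88.6%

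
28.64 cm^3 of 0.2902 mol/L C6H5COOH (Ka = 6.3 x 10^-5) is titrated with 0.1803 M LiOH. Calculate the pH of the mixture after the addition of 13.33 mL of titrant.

3.81

Initial n(C6H5COOH) = 0.2902 x 0.02864 = 0.008311 mol.
n(LiOH) added = 0.1803 x 0.01333 = 0.002403 mol, converting that many moles of C6H5COOH to C6H5COO-.
Remaining n(C6H5COOH) = 0.005908 mol; n(C6H5COO-) = 0.002403 mol.
By Henderson-Hasselbalch, pH = pKa + log([A^-]/[HA]) = 4.20 + log(0.002403/0.005908) = 4.20 + (-0.39) = 3.81.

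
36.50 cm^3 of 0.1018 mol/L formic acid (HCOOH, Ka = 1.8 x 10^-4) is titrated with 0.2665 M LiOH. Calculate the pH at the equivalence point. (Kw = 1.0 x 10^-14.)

n(HCOOH) = 0.1018 x 0.03650 = 0.003716 mol; V(LiOH) at equivalence = 0.003716/0.2665 = 0.01394 L.
At equivalence all the acid is converted to HCOO-; total volume = 0.03650 + 0.01394 = 0.05044 L, so [HCOO-] = 0.003716/0.05044 = 0.07366 M.
Kb = Kw/Ka = 1.0e-14 / 1.8 x 10^-4 = 5.56e-11.
[OH^-] = sqrt(Kb x [HCOO-]) = sqrt(5.56e-11 x 0.07366) = 2.02e-6 M.
pOH = 5.69, so pH = 14.00 - 5.69 = 8.31.

8.31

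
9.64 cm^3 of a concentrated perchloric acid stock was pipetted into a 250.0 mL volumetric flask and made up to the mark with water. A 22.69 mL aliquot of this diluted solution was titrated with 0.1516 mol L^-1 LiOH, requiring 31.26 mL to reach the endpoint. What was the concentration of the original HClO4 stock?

5.42 M

n(LiOH) = 0.1516 x 0.03126 = 0.004739 mol.
n(HClO4) in the aliquot = 0.004739 mol.
[diluted HClO4] = 0.004739 / 0.02269 = 0.2089 M.
Dilution factor = 250.0/9.640 = 25.93, so [stock] = 0.2089 x 25.93 = 5.42 M.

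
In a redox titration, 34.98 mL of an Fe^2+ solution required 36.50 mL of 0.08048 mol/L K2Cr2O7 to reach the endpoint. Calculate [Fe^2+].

0.504 M

n(K2Cr2O7) = 0.08048 x 0.03650 = 0.002938 mol.
From the balanced equation, 1 mol K2Cr2O7 reacts with 6 mol Fe^2+, so n(Fe^2+) = 0.002938 x 6/1 = 0.01763 mol.
[Fe^2+] = 0.01763 / 0.03498 L = 0.504 M.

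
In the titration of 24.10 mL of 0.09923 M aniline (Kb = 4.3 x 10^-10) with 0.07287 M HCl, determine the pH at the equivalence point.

n(C6H5NH2) = 0.09923 x 0.02410 = 0.002391 mol; V(HCl) at equivalence = 0.002391/0.07287 = 0.03282 L.
At equivalence the base is fully converted to C6H5NH3+; total volume = 0.05692 L, so [C6H5NH3+] = 0.002391/0.05692 = 0.04202 M.
Ka(C6H5NH3+) = Kw/Kb = 1.0e-14 / 4.3 x 10^-10 = 2.33e-5.
[H^+] = sqrt(Ka x [C6H5NH3+]) = sqrt(2.33e-5 x 0.04202) = 0.000988 M.
pH = -log(0.000988) = 3.01.

3.01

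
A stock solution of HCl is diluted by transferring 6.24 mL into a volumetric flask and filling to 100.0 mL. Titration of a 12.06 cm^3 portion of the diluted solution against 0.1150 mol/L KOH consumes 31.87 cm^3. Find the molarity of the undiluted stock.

4.87 M

n(KOH) = 0.1150 x 0.03187 = 0.003665 mol.
n(HCl) in the aliquot = 0.003665 mol.
[diluted HCl] = 0.003665 / 0.01206 = 0.3039 M.
Dilution factor = 100.0/6.240 = 16.03, so [stock] = 0.3039 x 16.03 = 4.87 M.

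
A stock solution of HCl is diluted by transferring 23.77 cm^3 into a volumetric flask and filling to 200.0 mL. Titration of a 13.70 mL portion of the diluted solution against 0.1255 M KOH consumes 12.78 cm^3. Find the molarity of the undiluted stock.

n(KOH) = 0.1255 x 0.01278 = 0.001604 mol.
n(HCl) in the aliquot = 0.001604 mol.
[diluted HCl] = 0.001604 / 0.01370 = 0.1171 M.
Dilution factor = 200.0/23.77 = 8.414, so [stock] = 0.1171 x 8.414 = 0.985 M.

0.985 M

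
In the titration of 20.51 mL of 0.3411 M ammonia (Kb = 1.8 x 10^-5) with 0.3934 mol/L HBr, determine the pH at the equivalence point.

n(NH3) = 0.3411 x 0.02051 = 0.006996 mol; V(HBr) at equivalence = 0.006996/0.3934 = 0.01778 L.
At equivalence the base is fully converted to NH4+; total volume = 0.03829 L, so [NH4+] = 0.006996/0.03829 = 0.1827 M.
Ka(NH4+) = Kw/Kb = 1.0e-14 / 1.8 x 10^-5 = 5.56e-10.
[H^+] = sqrt(Ka x [NH4+]) = sqrt(5.56e-10 x 0.1827) = 1.01e-5 M.
pH = -log(1.01e-5) = 5.00.

5.00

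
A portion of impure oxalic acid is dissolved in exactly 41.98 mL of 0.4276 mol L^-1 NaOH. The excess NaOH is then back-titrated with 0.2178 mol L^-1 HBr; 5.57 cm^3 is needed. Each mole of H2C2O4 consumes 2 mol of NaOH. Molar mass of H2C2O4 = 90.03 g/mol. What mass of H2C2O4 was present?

0.753 g

Total n(NaOH) added = 0.4276 x 0.04198 = 0.01795 mol.
n(HBr) used = 0.2178 x 0.005570 = 0.001213 mol, which equals the excess n(NaOH).
So n(NaOH) consumed by the sample = 0.01795 - 0.001213 = 0.01674 mol.
n(H2C2O4) = 0.01674 / 2 = 0.008369 mol.
mass = 0.008369 mol x 90.03 g/mol = 0.753 g.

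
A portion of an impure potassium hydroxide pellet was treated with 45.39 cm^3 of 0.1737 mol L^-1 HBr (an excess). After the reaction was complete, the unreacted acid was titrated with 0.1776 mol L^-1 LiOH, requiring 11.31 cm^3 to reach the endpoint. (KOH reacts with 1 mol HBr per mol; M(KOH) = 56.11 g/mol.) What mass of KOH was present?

0.330 g

Total n(HBr) added = 0.1737 x 0.04539 = 0.007884 mol.
n(LiOH) used = 0.1776 x 0.01131 = 0.002009 mol, which equals the excess n(HBr).
So n(HBr) consumed by the sample = 0.007884 - 0.002009 = 0.005876 mol.
n(KOH) = 0.005876 / 1 = 0.005876 mol.
mass = 0.005876 mol x 56.11 g/mol = 0.330 g.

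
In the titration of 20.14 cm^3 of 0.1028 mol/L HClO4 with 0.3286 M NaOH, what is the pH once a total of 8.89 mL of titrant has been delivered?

n(acid) = 0.1028 x 0.02014 = 0.002070 mol; n(NaOH) added = 0.3286 x 0.008890 = 0.002921 mol.
Base is in excess by 0.002921 - 0.002070 = 0.0008509 mol in a total volume of 0.02903 L.
[OH^-] = 0.0008509/0.02903 = 0.02931 M, so pOH = 1.53 and pH = 14.00 - 1.53 = 12.47.

12.47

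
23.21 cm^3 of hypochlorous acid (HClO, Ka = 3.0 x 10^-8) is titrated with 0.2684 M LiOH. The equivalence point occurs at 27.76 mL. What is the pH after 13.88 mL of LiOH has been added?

13.88 mL is exactly half the equivalence volume (27.76/2), i.e. the half-equivalence point.
There, n(HA) = n(A^-), so pH = pKa = -log(3.0 x 10^-8) = 7.52.

7.52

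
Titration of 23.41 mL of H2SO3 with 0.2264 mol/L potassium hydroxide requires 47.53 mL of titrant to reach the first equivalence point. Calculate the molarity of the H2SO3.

n(KOH) = 0.2264 x 0.04753 = 0.01076 mol.
At the first equivalence point, 1 mol OH^- react per mol H2SO3, so n(H2SO3) = 0.01076 / 1 = 0.01076 mol.
[H2SO3] = 0.01076 / 0.02341 L = 0.460 M.

0.460 M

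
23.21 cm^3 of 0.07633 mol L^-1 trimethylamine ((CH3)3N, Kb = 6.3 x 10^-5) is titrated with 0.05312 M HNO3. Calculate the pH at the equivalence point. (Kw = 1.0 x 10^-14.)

5.65

n((CH3)3N) = 0.07633 x 0.02321 = 0.001772 mol; V(HNO3) at equivalence = 0.001772/0.05312 = 0.03335 L.
At equivalence the base is fully converted to (CH3)3NH+; total volume = 0.05656 L, so [(CH3)3NH+] = 0.001772/0.05656 = 0.03132 M.
Ka((CH3)3NH+) = Kw/Kb = 1.0e-14 / 6.3 x 10^-5 = 1.59e-10.
[H^+] = sqrt(Ka x [(CH3)3NH+]) = sqrt(1.59e-10 x 0.03132) = 2.23e-6 M.
pH = -log(2.23e-6) = 5.65.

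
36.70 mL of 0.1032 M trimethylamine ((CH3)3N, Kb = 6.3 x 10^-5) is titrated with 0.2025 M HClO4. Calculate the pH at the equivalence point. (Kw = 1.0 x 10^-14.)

n((CH3)3N) = 0.1032 x 0.03670 = 0.003787 mol; V(HClO4) at equivalence = 0.003787/0.2025 = 0.01870 L.
At equivalence the base is fully converted to (CH3)3NH+; total volume = 0.05540 L, so [(CH3)3NH+] = 0.003787/0.05540 = 0.06836 M.
Ka((CH3)3NH+) = Kw/Kb = 1.0e-14 / 6.3 x 10^-5 = 1.59e-10.
[H^+] = sqrt(Ka x [(CH3)3NH+]) = sqrt(1.59e-10 x 0.06836) = 3.29e-6 M.
pH = -log(3.29e-6) = 5.48.

5.48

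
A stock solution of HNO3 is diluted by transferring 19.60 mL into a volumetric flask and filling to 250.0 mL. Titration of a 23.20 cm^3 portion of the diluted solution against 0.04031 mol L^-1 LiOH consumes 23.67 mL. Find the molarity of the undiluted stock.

n(LiOH) = 0.04031 x 0.02367 = 0.0009541 mol.
n(HNO3) in the aliquot = 0.0009541 mol.
[diluted HNO3] = 0.0009541 / 0.02320 = 0.04113 M.
Dilution factor = 250.0/19.60 = 12.76, so [stock] = 0.04113 x 12.76 = 0.525 M.

0.525 M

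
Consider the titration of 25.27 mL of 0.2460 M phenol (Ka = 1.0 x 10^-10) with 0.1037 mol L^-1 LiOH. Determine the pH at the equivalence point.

n(C6H5OH) = 0.2460 x 0.02527 = 0.006216 mol; V(LiOH) at equivalence = 0.006216/0.1037 = 0.05995 L.
At equivalence all the acid is converted to C6H5O-; total volume = 0.02527 + 0.05995 = 0.08522 L, so [C6H5O-] = 0.006216/0.08522 = 0.07295 M.
Kb = Kw/Ka = 1.0e-14 / 1.0 x 10^-10 = 0.000100.
[OH^-] = sqrt(Kb x [C6H5O-]) = sqrt(0.000100 x 0.07295) = 0.00270 M.
pOH = 2.57, so pH = 14.00 - 2.57 = 11.43.

11.43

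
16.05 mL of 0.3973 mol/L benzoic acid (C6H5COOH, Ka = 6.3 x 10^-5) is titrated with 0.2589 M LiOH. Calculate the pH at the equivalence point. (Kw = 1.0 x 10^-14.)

n(C6H5COOH) = 0.3973 x 0.01605 = 0.006377 mol; V(LiOH) at equivalence = 0.006377/0.2589 = 0.02463 L.
At equivalence all the acid is converted to C6H5COO-; total volume = 0.01605 + 0.02463 = 0.04068 L, so [C6H5COO-] = 0.006377/0.04068 = 0.1568 M.
Kb = Kw/Ka = 1.0e-14 / 6.3 x 10^-5 = 1.59e-10.
[OH^-] = sqrt(Kb x [C6H5COO-]) = sqrt(1.59e-10 x 0.1568) = 4.99e-6 M.
pOH = 5.30, so pH = 14.00 - 5.30 = 8.70.

8.70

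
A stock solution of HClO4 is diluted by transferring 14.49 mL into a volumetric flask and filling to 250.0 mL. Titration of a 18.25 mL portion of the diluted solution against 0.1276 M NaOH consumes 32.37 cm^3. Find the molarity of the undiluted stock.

3.90 M

n(NaOH) = 0.1276 x 0.03237 = 0.004130 mol.
n(HClO4) in the aliquot = 0.004130 mol.
[diluted HClO4] = 0.004130 / 0.01825 = 0.2263 M.
Dilution factor = 250.0/14.49 = 17.25, so [stock] = 0.2263 x 17.25 = 3.90 M.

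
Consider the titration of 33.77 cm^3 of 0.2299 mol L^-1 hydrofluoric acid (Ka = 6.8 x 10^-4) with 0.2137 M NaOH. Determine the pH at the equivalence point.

n(HF) = 0.2299 x 0.03377 = 0.007764 mol; V(NaOH) at equivalence = 0.007764/0.2137 = 0.03633 L.
At equivalence all the acid is converted to F-; total volume = 0.03377 + 0.03633 = 0.07010 L, so [F-] = 0.007764/0.07010 = 0.1108 M.
Kb = Kw/Ka = 1.0e-14 / 6.8 x 10^-4 = 1.47e-11.
[OH^-] = sqrt(Kb x [F-]) = sqrt(1.47e-11 x 0.1108) = 1.28e-6 M.
pOH = 5.89, so pH = 14.00 - 5.89 = 8.11.

8.11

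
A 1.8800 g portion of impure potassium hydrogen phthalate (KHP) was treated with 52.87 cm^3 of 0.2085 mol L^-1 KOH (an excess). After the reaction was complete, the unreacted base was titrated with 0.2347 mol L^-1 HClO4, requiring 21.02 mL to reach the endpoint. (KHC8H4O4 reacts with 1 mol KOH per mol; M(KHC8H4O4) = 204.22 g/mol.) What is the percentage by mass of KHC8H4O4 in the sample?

66.2%

Total n(KOH) added = 0.2085 x 0.05287 = 0.01102 mol.
n(HClO4) used = 0.2347 x 0.02102 = 0.004933 mol, which equals the excess n(KOH).
So n(KOH) consumed by the sample = 0.01102 - 0.004933 = 0.006090 mol.
n(KHC8H4O4) = 0.006090 / 1 = 0.006090 mol.
mass KHC8H4O4 = 0.006090 x 204.22 = 1.244 g, so %KHC8H4O4 = 1.244/1.8800 x 100 = 66.2%.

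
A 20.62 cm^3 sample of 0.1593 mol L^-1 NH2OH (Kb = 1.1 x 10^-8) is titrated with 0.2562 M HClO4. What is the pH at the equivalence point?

3.52

n(NH2OH) = 0.1593 x 0.02062 = 0.003285 mol; V(HClO4) at equivalence = 0.003285/0.2562 = 0.01282 L.
At equivalence the base is fully converted to NH3OH+; total volume = 0.03344 L, so [NH3OH+] = 0.003285/0.03344 = 0.09823 M.
Ka(NH3OH+) = Kw/Kb = 1.0e-14 / 1.1 x 10^-8 = 9.09e-7.
[H^+] = sqrt(Ka x [NH3OH+]) = sqrt(9.09e-7 x 0.09823) = 0.000299 M.
pH = -log(0.000299) = 3.52.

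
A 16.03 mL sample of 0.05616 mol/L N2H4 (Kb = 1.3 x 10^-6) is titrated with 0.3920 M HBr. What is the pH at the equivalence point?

n(N2H4) = 0.05616 x 0.01603 = 0.0009002 mol; V(HBr) at equivalence = 0.0009002/0.3920 = 0.002297 L.
At equivalence the base is fully converted to N2H5+; total volume = 0.01833 L, so [N2H5+] = 0.0009002/0.01833 = 0.04912 M.
Ka(N2H5+) = Kw/Kb = 1.0e-14 / 1.3 x 10^-6 = 7.69e-9.
[H^+] = sqrt(Ka x [N2H5+]) = sqrt(7.69e-9 x 0.04912) = 1.94e-5 M.
pH = -log(1.94e-5) = 4.71.

4.71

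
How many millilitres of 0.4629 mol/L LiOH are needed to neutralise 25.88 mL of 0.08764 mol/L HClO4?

n(HClO4) = 0.08764 mol/L x 0.02588 L = 0.002268 mol.
At equivalence n(LiOH) = n(HClO4) = 0.002268 mol.
V(LiOH) = 0.002268 / 0.4629 = 0.004900 L = 4.90 mL.

4.90 mL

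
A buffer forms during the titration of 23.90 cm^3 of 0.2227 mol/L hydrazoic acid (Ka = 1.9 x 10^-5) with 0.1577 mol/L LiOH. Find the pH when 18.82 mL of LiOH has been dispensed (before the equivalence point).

4.82

Initial n(HN3) = 0.2227 x 0.02390 = 0.005323 mol.
n(LiOH) added = 0.1577 x 0.01882 = 0.002968 mol, converting that many moles of HN3 to N3-.
Remaining n(HN3) = 0.002355 mol; n(N3-) = 0.002968 mol.
By Henderson-Hasselbalch, pH = pKa + log([A^-]/[HA]) = 4.72 + log(0.002968/0.002355) = 4.72 + (+0.10) = 4.82.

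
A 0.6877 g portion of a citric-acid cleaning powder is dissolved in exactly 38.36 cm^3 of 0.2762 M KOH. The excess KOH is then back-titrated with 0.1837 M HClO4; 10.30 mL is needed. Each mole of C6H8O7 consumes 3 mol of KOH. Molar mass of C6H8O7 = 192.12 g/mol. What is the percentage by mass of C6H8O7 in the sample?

81.0%

Total n(KOH) added = 0.2762 x 0.03836 = 0.01060 mol.
n(HClO4) used = 0.1837 x 0.01030 = 0.001892 mol, which equals the excess n(KOH).
So n(KOH) consumed by the sample = 0.01060 - 0.001892 = 0.008703 mol.
n(C6H8O7) = 0.008703 / 3 = 0.002901 mol.
mass C6H8O7 = 0.002901 x 192.12 = 0.5573 g, so %C6H8O7 = 0.5573/0.6877 x 100 = 81.0%.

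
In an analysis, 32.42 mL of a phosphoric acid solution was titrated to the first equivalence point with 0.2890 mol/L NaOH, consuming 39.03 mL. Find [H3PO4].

n(NaOH) = 0.2890 x 0.03903 = 0.01128 mol.
At the first equivalence point, 1 mol OH^- react per mol H3PO4, so n(H3PO4) = 0.01128 / 1 = 0.01128 mol.
[H3PO4] = 0.01128 / 0.03242 L = 0.348 M.

0.348 M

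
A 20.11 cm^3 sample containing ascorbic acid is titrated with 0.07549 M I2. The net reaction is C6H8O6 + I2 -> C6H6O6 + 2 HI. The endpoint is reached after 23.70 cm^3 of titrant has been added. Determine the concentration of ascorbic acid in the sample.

0.0890 M

n(I2) = 0.07549 x 0.02370 = 0.001789 mol.
From the balanced equation, 1 mol I2 reacts with 1 mol ascorbic acid, so n(ascorbic acid) = 0.001789 x 1/1 = 0.001789 mol.
[ascorbic acid] = 0.001789 / 0.02011 L = 0.0890 M.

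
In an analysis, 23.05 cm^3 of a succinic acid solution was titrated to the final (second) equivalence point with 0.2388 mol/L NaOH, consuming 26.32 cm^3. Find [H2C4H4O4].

0.136 M

n(NaOH) = 0.2388 x 0.02632 = 0.006285 mol.
At the final (second) equivalence point, 2 mol OH^- react per mol H2C4H4O4, so n(H2C4H4O4) = 0.006285 / 2 = 0.003143 mol.
[H2C4H4O4] = 0.003143 / 0.02305 L = 0.136 M.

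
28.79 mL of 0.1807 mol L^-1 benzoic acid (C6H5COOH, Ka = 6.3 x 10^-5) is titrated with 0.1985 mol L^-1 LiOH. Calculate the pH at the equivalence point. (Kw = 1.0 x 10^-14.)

8.59

n(C6H5COOH) = 0.1807 x 0.02879 = 0.005202 mol; V(LiOH) at equivalence = 0.005202/0.1985 = 0.02621 L.
At equivalence all the acid is converted to C6H5COO-; total volume = 0.02879 + 0.02621 = 0.05500 L, so [C6H5COO-] = 0.005202/0.05500 = 0.09459 M.
Kb = Kw/Ka = 1.0e-14 / 6.3 x 10^-5 = 1.59e-10.
[OH^-] = sqrt(Kb x [C6H5COO-]) = sqrt(1.59e-10 x 0.09459) = 3.87e-6 M.
pOH = 5.41, so pH = 14.00 - 5.41 = 8.59.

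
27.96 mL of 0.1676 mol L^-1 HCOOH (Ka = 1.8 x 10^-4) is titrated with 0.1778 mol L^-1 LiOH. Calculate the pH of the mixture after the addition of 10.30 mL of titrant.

Initial n(HCOOH) = 0.1676 x 0.02796 = 0.004686 mol.
n(LiOH) added = 0.1778 x 0.01030 = 0.001831 mol, converting that many moles of HCOOH to HCOO-.
Remaining n(HCOOH) = 0.002855 mol; n(HCOO-) = 0.001831 mol.
By Henderson-Hasselbalch, pH = pKa + log([A^-]/[HA]) = 3.74 + log(0.001831/0.002855) = 3.74 + (-0.19) = 3.55.

3.55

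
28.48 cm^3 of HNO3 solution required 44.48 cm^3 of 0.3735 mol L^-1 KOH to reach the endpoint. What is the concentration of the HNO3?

n(KOH) delivered = 0.3735 x 0.04448 = 0.01661 mol.
For a 1:1 reaction, n(HNO3) = 0.01661 mol.
[HNO3] = 0.01661 mol / 0.02848 L = 0.583 M.

0.583 M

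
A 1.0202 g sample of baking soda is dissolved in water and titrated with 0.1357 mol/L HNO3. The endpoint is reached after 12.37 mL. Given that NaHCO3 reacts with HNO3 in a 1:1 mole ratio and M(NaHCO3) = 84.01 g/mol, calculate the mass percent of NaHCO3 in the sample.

13.8%

n(HNO3) = 0.1357 x 0.01237 = 0.001679 mol.
n(NaHCO3) = 0.001679 / 1 = 0.001679 mol.
mass of NaHCO3 = 0.001679 x 84.01 = 0.1410 g.
% purity = 0.1410 / 1.0202 x 100 = 13.8%.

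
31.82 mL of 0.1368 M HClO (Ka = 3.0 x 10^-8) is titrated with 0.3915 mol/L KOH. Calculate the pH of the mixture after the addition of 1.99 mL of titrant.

6.86

Initial n(HClO) = 0.1368 x 0.03182 = 0.004353 mol.
n(KOH) added = 0.3915 x 0.001990 = 0.0007791 mol, converting that many moles of HClO to ClO-.
Remaining n(HClO) = 0.003574 mol; n(ClO-) = 0.0007791 mol.
By Henderson-Hasselbalch, pH = pKa + log([A^-]/[HA]) = 7.52 + log(0.0007791/0.003574) = 7.52 + (-0.66) = 6.86.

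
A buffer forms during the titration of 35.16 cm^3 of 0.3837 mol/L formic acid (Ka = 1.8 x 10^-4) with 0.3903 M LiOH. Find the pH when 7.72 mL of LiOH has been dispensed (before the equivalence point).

3.20

Initial n(HCOOH) = 0.3837 x 0.03516 = 0.01349 mol.
n(LiOH) added = 0.3903 x 0.007720 = 0.003013 mol, converting that many moles of HCOOH to HCOO-.
Remaining n(HCOOH) = 0.01048 mol; n(HCOO-) = 0.003013 mol.
By Henderson-Hasselbalch, pH = pKa + log([A^-]/[HA]) = 3.74 + log(0.003013/0.01048) = 3.74 + (-0.54) = 3.20.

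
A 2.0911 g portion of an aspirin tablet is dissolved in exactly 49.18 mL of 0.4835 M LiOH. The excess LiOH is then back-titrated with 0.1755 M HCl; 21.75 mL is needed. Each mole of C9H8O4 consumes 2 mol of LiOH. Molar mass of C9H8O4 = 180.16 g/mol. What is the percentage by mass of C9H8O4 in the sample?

86.0%

Total n(LiOH) added = 0.4835 x 0.04918 = 0.02378 mol.
n(HCl) used = 0.1755 x 0.02175 = 0.003817 mol, which equals the excess n(LiOH).
So n(LiOH) consumed by the sample = 0.02378 - 0.003817 = 0.01996 mol.
n(C9H8O4) = 0.01996 / 2 = 0.009981 mol.
mass C9H8O4 = 0.009981 x 180.16 = 1.798 g, so %C9H8O4 = 1.798/2.0911 x 100 = 86.0%.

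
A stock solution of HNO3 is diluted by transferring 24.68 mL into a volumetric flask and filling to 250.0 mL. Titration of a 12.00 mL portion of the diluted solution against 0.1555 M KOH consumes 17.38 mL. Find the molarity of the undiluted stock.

n(KOH) = 0.1555 x 0.01738 = 0.002703 mol.
n(HNO3) in the aliquot = 0.002703 mol.
[diluted HNO3] = 0.002703 / 0.01200 = 0.2252 M.
Dilution factor = 250.0/24.68 = 10.13, so [stock] = 0.2252 x 10.13 = 2.28 M.

2.28 M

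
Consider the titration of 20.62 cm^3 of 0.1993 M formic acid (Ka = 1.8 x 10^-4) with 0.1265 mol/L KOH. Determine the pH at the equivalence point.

8.32

n(HCOOH) = 0.1993 x 0.02062 = 0.004110 mol; V(KOH) at equivalence = 0.004110/0.1265 = 0.03249 L.
At equivalence all the acid is converted to HCOO-; total volume = 0.02062 + 0.03249 = 0.05311 L, so [HCOO-] = 0.004110/0.05311 = 0.07738 M.
Kb = Kw/Ka = 1.0e-14 / 1.8 x 10^-4 = 5.56e-11.
[OH^-] = sqrt(Kb x [HCOO-]) = sqrt(5.56e-11 x 0.07738) = 2.07e-6 M.
pOH = 5.68, so pH = 14.00 - 5.68 = 8.32.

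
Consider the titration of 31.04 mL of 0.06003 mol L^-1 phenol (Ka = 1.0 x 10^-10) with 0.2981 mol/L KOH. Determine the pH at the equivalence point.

11.35

n(C6H5OH) = 0.06003 x 0.03104 = 0.001863 mol; V(KOH) at equivalence = 0.001863/0.2981 = 0.006251 L.
At equivalence all the acid is converted to C6H5O-; total volume = 0.03104 + 0.006251 = 0.03729 L, so [C6H5O-] = 0.001863/0.03729 = 0.04997 M.
Kb = Kw/Ka = 1.0e-14 / 1.0 x 10^-10 = 0.000100.
[OH^-] = sqrt(Kb x [C6H5O-]) = sqrt(0.000100 x 0.04997) = 0.00224 M.
pOH = 2.65, so pH = 14.00 - 2.65 = 11.35.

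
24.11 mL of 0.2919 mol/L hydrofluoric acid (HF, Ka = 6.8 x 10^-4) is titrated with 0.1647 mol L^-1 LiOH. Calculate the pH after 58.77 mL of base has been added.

n(acid) = 0.2919 x 0.02411 = 0.007038 mol; n(LiOH) added = 0.1647 x 0.05877 = 0.009679 mol.
Base is in excess by 0.009679 - 0.007038 = 0.002642 mol in a total volume of 0.08288 L.
[OH^-] = 0.002642/0.08288 = 0.03187 M, so pOH = 1.50 and pH = 14.00 - 1.50 = 12.50.

12.50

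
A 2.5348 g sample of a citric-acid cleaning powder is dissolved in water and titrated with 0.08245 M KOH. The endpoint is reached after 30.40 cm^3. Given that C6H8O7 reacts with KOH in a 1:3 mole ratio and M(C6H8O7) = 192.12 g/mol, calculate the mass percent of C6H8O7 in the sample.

n(KOH) = 0.08245 x 0.03040 = 0.002506 mol.
n(C6H8O7) = 0.002506 / 3 = 0.0008355 mol.
mass of C6H8O7 = 0.0008355 x 192.12 = 0.1605 g.
% purity = 0.1605 / 2.5348 x 100 = 6.33%.

6.33%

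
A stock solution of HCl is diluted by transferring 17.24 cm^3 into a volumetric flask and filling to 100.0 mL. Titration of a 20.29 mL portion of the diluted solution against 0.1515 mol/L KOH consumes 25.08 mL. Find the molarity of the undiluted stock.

n(KOH) = 0.1515 x 0.02508 = 0.003800 mol.
n(HCl) in the aliquot = 0.003800 mol.
[diluted HCl] = 0.003800 / 0.02029 = 0.1873 M.
Dilution factor = 100.0/17.24 = 5.800, so [stock] = 0.1873 x 5.800 = 1.09 M.

1.09 M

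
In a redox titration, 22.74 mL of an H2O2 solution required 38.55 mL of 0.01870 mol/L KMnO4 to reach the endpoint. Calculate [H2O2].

0.0793 M

n(KMnO4) = 0.01870 x 0.03855 = 0.0007209 mol.
From the balanced equation, 2 mol KMnO4 reacts with 5 mol H2O2, so n(H2O2) = 0.0007209 x 5/2 = 0.001802 mol.
[H2O2] = 0.001802 / 0.02274 L = 0.0793 M.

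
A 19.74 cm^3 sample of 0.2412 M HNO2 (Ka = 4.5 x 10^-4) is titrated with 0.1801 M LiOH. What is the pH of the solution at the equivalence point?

8.18

n(HNO2) = 0.2412 x 0.01974 = 0.004761 mol; V(LiOH) at equivalence = 0.004761/0.1801 = 0.02644 L.
At equivalence all the acid is converted to NO2-; total volume = 0.01974 + 0.02644 = 0.04618 L, so [NO2-] = 0.004761/0.04618 = 0.1031 M.
Kb = Kw/Ka = 1.0e-14 / 4.5 x 10^-4 = 2.22e-11.
[OH^-] = sqrt(Kb x [NO2-]) = sqrt(2.22e-11 x 0.1031) = 1.51e-6 M.
pOH = 5.82, so pH = 14.00 - 5.82 = 8.18.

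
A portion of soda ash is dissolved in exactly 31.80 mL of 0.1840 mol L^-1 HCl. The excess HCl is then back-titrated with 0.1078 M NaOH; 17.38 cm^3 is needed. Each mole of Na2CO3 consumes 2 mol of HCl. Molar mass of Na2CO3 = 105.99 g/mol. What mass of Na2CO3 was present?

Total n(HCl) added = 0.1840 x 0.03180 = 0.005851 mol.
n(NaOH) used = 0.1078 x 0.01738 = 0.001874 mol, which equals the excess n(HCl).
So n(HCl) consumed by the sample = 0.005851 - 0.001874 = 0.003978 mol.
n(Na2CO3) = 0.003978 / 2 = 0.001989 mol.
mass = 0.001989 mol x 105.99 g/mol = 0.211 g.

0.211 g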